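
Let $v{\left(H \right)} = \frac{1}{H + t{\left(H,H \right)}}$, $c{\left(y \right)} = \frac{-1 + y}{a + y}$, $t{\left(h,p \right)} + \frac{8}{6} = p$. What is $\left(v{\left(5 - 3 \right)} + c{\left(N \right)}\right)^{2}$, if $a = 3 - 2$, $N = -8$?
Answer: $\frac{8649}{3136} \approx 2.758$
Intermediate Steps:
$t{\left(h,p \right)} = - \frac{4}{3} + p$
$a = 1$ ($a = 3 - 2 = 1$)
$c{\left(y \right)} = \frac{-1 + y}{1 + y}$
$v{\left(H \right)} = \frac{1}{- \frac{4}{3} + 2 H}$ ($v{\left(H \right)} = \frac{1}{H + \left(- \frac{4}{3} + H\right)} = \frac{1}{- \frac{4}{3} + 2 H}$)
$\left(v{\left(5 - 3 \right)} + c{\left(N \right)}\right)^{2} = \left(\frac{3}{2 \left(-2 + 3 \left(5 - 3\right)\right)} + \frac{-1 - 8}{1 - 8}\right)^{2} = \left(\frac{3}{2 \left(-2 + 3 \cdot 2\right)} + \frac{1}{-7} \left(-9\right)\right)^{2} = \left(\frac{3}{2 \left(-2 + 6\right)} - - \frac{9}{7}\right)^{2} = \left(\frac{3}{2 \cdot 4} + \frac{9}{7}\right)^{2} = \left(\frac{3}{2} \cdot \frac{1}{4} + \frac{9}{7}\right)^{2} = \left(\frac{3}{8} + \frac{9}{7}\right)^{2} = \left(\frac{93}{56}\right)^{2} = \frac{8649}{3136}$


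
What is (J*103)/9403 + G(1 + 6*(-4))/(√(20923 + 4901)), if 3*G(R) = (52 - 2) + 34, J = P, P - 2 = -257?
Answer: -26265/9403 + 7*√1614/1614 ≈ -2.6190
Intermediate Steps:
P = -255 (P = 2 - 257 = -255)
J = -255
G(R) = 28 (G(R) = ((52 - 2) + 34)/3 = (50 + 34)/3 = (⅓)*84 = 28)
(J*103)/9403 + G(1 + 6*(-4))/(√(20923 + 4901)) = -255*103/9403 + 28/(√(20923 + 4901)) = -26265*1/9403 + 28/(√25824) = -26265/9403 + 28/((4*√1614)) = -26265/9403 + 28*(√1614/6456) = -26265/9403 + 7*√1614/1614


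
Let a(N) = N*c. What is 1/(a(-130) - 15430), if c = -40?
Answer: -1/10230 ≈ -9.7752e-5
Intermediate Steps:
a(N) = -40*N (a(N) = N*(-40) = -40*N)
1/(a(-130) - 15430) = 1/(-40*(-130) - 15430) = 1/(5200 - 15430) = 1/(-10230) = -1/10230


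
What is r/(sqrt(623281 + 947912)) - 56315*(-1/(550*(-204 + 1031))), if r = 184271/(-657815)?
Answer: 11263/90970 - 184271*sqrt(1033)/26501392905 ≈ 0.12359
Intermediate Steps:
r = -184271/657815 (r = 184271*(-1/657815) = -184271/657815 ≈ -0.28013)
r/(sqrt(623281 + 947912)) - 56315*(-1/(550*(-204 + 1031))) = -184271/(657815*sqrt(623281 + 947912)) - 56315*(-1/(550*(-204 + 1031))) = -184271*sqrt(1033)/40287/657815 - 56315/((-550*827)) = -184271*sqrt(1033)/40287/657815 - 56315/(-454850) = -184271*sqrt(1033)/26501392905 - 56315*(-1/454850) = -184271*sqrt(1033)/26501392905 + 11263/90970 = 11263/90970 - 184271*sqrt(1033)/26501392905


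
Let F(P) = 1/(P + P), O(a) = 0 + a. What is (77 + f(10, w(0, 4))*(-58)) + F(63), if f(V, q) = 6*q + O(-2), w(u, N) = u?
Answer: 24319/126 ≈ 193.01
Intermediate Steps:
O(a) = a
f(V, q) = -2 + 6*q (f(V, q) = 6*q - 2 = -2 + 6*q)
F(P) = 1/(2*P)
(77 + f(10, w(0, 4))*(-58)) + F(63) = (77 + (-2 + 6*0)*(-58)) + (½)/63 = (77 + (-2 + 0)*(-58)) + (½)*(1/63) = (77 - 2*(-58)) + 1/126 = (77 + 116) + 1/126 = 193 + 1/126 = 24319/126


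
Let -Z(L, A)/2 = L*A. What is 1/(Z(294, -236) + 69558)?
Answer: 1/208326 ≈ 4.8002e-6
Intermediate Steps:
Z(L, A) = -2*A*L (Z(L, A) = -2*L*A = -2*A*L)
1/(Z(294, -236) + 69558) = 1/(-2*(-236)*294 + 69558) = 1/(138768 + 69558) = 1/208326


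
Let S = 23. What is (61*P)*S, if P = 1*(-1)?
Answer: -1403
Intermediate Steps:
P = -1
(61*P)*S = (61*(-1))*23 = -61*23 = -1403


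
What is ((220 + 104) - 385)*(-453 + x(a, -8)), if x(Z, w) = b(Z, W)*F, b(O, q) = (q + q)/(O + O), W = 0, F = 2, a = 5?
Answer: 27633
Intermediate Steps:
b(O, q) = q/O (b(O, q) = (2*q)/((2*O)) = (2*q)*(1/(2*O)) = q/O)
x(Z, w) = 0 (x(Z, w) = (0/Z)*2 = 0*2 = 0)
((220 + 104) - 385)*(-453 + x(a, -8)) = ((220 + 104) - 385)*(-453 + 0) = (324 - 385)*(-453) = -61*(-453) = 27633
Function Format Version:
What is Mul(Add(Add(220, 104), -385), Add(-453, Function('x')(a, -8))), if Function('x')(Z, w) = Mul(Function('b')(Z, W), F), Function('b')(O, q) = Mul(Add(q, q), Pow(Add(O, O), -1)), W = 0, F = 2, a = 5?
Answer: 27633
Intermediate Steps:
Function('b')(O, q) = Mul(q, Pow(O, -1)) (Function('b')(O, q) = Mul(Mul(2, q), Pow(Mul(2, O), -1)) = Mul(Mul(2, q), Mul(Rational(1, 2), Pow(O, -1))) = Mul(q, Pow(O, -1)))
Function('x')(Z, w) = 0 (Function('x')(Z, w) = Mul(Mul(0, Pow(Z, -1)), 2) = Mul(0, 2) = 0)
Mul(Add(Add(220, 104), -385), Add(-453, Function('x')(a, -8))) = Mul(Add(Add(220, 104), -385), Add(-453, 0)) = Mul(Add(324, -385), -453) = Mul(-61, -453) = 27633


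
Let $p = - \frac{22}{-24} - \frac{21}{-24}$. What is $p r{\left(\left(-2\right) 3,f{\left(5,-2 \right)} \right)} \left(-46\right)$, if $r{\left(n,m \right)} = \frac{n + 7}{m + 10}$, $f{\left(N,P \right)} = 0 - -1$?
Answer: $- \frac{989}{132} \approx -7.4924$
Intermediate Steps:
$f{\left(N,P \right)} = 1$ ($f{\left(N,P \right)} = 0 + 1 = 1$)
$r{\left(n,m \right)} = \frac{7 + n}{10 + m}$
$p = \frac{43}{24}$ ($p = \left(-22\right) \left(- \frac{1}{24}\right) - - \frac{7}{8} = \frac{11}{12} + \frac{7}{8} = \frac{43}{24} \approx 1.7917$)
$p r{\left(\left(-2\right) 3,f{\left(5,-2 \right)} \right)} \left(-46\right) = \frac{43 \frac{7 - 6}{10 + 1}}{24} \left(-46\right) = \frac{43 \frac{7 - 6}{11}}{24} \left(-46\right) = \frac{43 \cdot \frac{1}{11} \cdot 1}{24} \left(-46\right) = \frac{43}{24} \cdot \frac{1}{11} \left(-46\right) = \frac{43}{264} \left(-46\right) = - \frac{989}{132}$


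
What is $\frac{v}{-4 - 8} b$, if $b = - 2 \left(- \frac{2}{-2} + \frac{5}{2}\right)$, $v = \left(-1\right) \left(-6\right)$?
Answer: $\frac{7}{2} \approx 3.5$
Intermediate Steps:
$v = 6$
$b = -7$ ($b = - 2 \left(\left(-2\right) \left(- \frac{1}{2}\right) + 5 \cdot \frac{1}{2}\right) = - 2 \left(1 + \frac{5}{2}\right) = \left(-2\right) \frac{7}{2} = -7$)
$\frac{v}{-4 - 8} b = \frac{1}{-4 - 8} \cdot 6 \left(-7\right) = \frac{1}{-12} \cdot 6 \left(-7\right) = \left(- \frac{1}{12}\right) 6 \left(-7\right) = \left(- \frac{1}{2}\right) \left(-7\right) = \frac{7}{2}$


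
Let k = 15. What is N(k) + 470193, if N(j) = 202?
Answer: 470395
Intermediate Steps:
N(k) + 470193 = 202 + 470193 = 470395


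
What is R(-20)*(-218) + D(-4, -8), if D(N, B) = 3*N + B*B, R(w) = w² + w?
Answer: -82788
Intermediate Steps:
R(w) = w + w²
D(N, B) = B² + 3*N (D(N, B) = 3*N + B² = B² + 3*N)
R(-20)*(-218) + D(-4, -8) = -20*(1 - 20)*(-218) + ((-8)² + 3*(-4)) = -20*(-19)*(-218) + (64 - 12) = 380*(-218) + 52 = -82840 + 52 = -82788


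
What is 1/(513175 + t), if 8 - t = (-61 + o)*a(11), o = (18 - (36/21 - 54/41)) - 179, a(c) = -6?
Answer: 287/146900553 ≈ 1.9537e-6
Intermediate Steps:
o = -46321/287 (o = (18 - (36*(1/21) - 54*1/41)) - 179 = (18 - (12/7 - 54/41)) - 179 = (18 - 1*114/287) - 179 = (18 - 114/287) - 179 = 5052/287 - 179 = -46321/287 ≈ -161.40)
t = -380672/287 (t = 8 - (-61 - 46321/287)*(-6) = 8 - (-63828)*(-6)/287 = 8 - 1*382968/287 = 8 - 382968/287 = -380672/287 ≈ -1326.4)
1/(513175 + t) = 1/(513175 - 380672/287) = 1/(146900553/287) = 287/146900553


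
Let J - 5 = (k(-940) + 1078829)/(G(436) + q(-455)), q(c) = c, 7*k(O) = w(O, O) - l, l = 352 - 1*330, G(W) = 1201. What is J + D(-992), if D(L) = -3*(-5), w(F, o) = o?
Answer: 7655281/5222 ≈ 1466.0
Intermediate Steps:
l = 22 (l = 352 - 330 = 22)
D(L) = 15
k(O) = -22/7 + O/7 (k(O) = (O - 1*22)/7 = (O - 22)/7 = (-22 + O)/7 = -22/7 + O/7)
J = 7576951/5222 (J = 5 + ((-22/7 + (1/7)*(-940)) + 1078829)/(1201 - 455) = 5 + ((-22/7 - 940/7) + 1078829)/746 = 5 + (-962/7 + 1078829)*(1/746) = 5 + (7550841/7)*(1/746) = 5 + 7550841/5222 = 7576951/5222 ≈ 1451.0)
J + D(-992) = 7576951/5222 + 15 = 7655281/5222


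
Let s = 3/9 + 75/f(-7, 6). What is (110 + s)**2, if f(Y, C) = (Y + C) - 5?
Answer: 344569/36 ≈ 9571.4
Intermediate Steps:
f(Y, C) = -5 + C + Y (f(Y, C) = (C + Y) - 5 = -5 + C + Y)
s = -73/6 (s = 3/9 + 75/(-5 + 6 - 7) = 3*(1/9) + 75/(-6) = 1/3 + 75*(-1/6) = 1/3 - 25/2 = -73/6 ≈ -12.167)
(110 + s)**2 = (110 - 73/6)**2 = (587/6)**2 = 344569/36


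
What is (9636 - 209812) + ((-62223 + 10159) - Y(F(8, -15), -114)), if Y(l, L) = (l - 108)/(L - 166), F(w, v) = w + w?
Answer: -17656823/70 ≈ -2.5224e+5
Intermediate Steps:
F(w, v) = 2*w
Y(l, L) = (-108 + l)/(-166 + L)
(9636 - 209812) + ((-62223 + 10159) - Y(F(8, -15), -114)) = (9636 - 209812) + ((-62223 + 10159) - (-108 + 2*8)/(-166 - 114)) = -200176 + (-52064 - (-108 + 16)/(-280)) = -200176 + (-52064 - (-1)*(-92)/280) = -200176 + (-52064 - 1*23/70) = -200176 + (-52064 - 23/70) = -200176 - 3644503/70 = -17656823/70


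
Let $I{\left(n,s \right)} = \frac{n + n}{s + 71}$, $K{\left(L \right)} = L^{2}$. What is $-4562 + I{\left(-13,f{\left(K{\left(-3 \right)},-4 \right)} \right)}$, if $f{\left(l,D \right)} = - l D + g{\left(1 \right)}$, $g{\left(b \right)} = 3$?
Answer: $- \frac{250923}{55} \approx -4562.2$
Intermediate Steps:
$f{\left(l,D \right)} = 3 - D l$ ($f{\left(l,D \right)} = - l D + 3 = - D l + 3 = 3 - D l$)
$I{\left(n,s \right)} = \frac{2 n}{71 + s}$
$-4562 + I{\left(-13,f{\left(K{\left(-3 \right)},-4 \right)} \right)} = -4562 + 2 \left(-13\right) \frac{1}{71 - \left(-3 - 4 \left(-3\right)^{2}\right)} = -4562 + 2 \left(-13\right) \frac{1}{71 - \left(-3 - 36\right)} = -4562 + 2 \left(-13\right) \frac{1}{71 + \left(3 + 36\right)} = -4562 + 2 \left(-13\right) \frac{1}{71 + 39} = -4562 + 2 \left(-13\right) \frac{1}{110} = -4562 - \frac{13}{55} = - \frac{250923}{55}$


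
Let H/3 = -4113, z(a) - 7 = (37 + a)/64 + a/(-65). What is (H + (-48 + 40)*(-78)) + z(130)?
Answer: -749273/64 ≈ -11707.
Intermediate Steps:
z(a) = 485/64 + a/4160 (z(a) = 7 + ((37 + a)/64 + a/(-65)) = 7 + ((37 + a)*(1/64) + a*(-1/65)) = 7 + ((37/64 + a/64) - a/65) = 7 + (37/64 + a/4160) = 485/64 + a/4160)
H = -12339 (H = 3*(-4113) = -12339)
(H + (-48 + 40)*(-78)) + z(130) = (-12339 + (-48 + 40)*(-78)) + (485/64 + (1/4160)*130) = (-12339 - 8*(-78)) + (485/64 + 1/32) = (-12339 + 624) + 487/64 = -11715 + 487/64 = -749273/64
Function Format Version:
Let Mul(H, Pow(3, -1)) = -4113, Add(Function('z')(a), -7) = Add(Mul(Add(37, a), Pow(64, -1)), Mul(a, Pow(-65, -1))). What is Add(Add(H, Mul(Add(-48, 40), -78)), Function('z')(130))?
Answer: Rational(-749273, 64) ≈ -11707.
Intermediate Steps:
Function('z')(a) = Add(Rational(485, 64), Mul(Rational(1, 4160), a)) (Function('z')(a) = Add(7, Add(Mul(Add(37, a), Pow(64, -1)), Mul(a, Pow(-65, -1)))) = Add(7, Add(Mul(Add(37, a), Rational(1, 64)), Mul(a, Rational(-1, 65)))) = Add(7, Add(Add(Rational(37, 64), Mul(Rational(1, 64), a)), Mul(Rational(-1, 65), a))) = Add(7, Add(Rational(37, 64), Mul(Rational(1, 4160), a))) = Add(Rational(485, 64), Mul(Rational(1, 4160), a)))
H = -12339 (H = Mul(3, -4113) = -12339)
Add(Add(H, Mul(Add(-48, 40), -78)), Function('z')(130)) = Add(Add(-12339, Mul(Add(-48, 40), -78)), Add(Rational(485, 64), Mul(Rational(1, 4160), 130))) = Add(Add(-12339, Mul(-8, -78)), Add(Rational(485, 64), Rational(1, 32))) = Add(Add(-12339, 624), Rational(487, 64)) = Add(-11715, Rational(487, 64)) = Rational(-749273, 64)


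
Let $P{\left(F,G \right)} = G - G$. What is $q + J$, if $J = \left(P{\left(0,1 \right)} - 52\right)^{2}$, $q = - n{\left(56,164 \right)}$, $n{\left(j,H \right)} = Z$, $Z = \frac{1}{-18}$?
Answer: $\frac{48673}{18} \approx 2704.1$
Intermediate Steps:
$Z = - \frac{1}{18} \approx -0.055556$
$n{\left(j,H \right)} = - \frac{1}{18}$
$q = \frac{1}{18}$ ($q = \left(-1\right) \left(- \frac{1}{18}\right) = \frac{1}{18} \approx 0.055556$)
$P{\left(F,G \right)} = 0$
$J = 2704$ ($J = \left(0 - 52\right)^{2} = \left(-52\right)^{2} = 2704$)
$q + J = \frac{1}{18} + 2704 = \frac{48673}{18}$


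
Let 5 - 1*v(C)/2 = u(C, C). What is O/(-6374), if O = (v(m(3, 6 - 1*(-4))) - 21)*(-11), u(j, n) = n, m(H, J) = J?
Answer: -341/6374 ≈ -0.053499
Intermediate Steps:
v(C) = 10 - 2*C
O = 341 (O = ((10 - 2*(6 - 1*(-4))) - 21)*(-11) = ((10 - 2*(6 + 4)) - 21)*(-11) = ((10 - 2*10) - 21)*(-11) = ((10 - 20) - 21)*(-11) = (-10 - 21)*(-11) = -31*(-11) = 341)
O/(-6374) = 341/(-6374) = 341*(-1/6374) = -341/6374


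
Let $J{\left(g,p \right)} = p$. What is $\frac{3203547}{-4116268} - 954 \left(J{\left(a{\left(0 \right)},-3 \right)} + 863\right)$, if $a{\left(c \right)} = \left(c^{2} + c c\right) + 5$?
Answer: $- \frac{3377154121467}{4116268} \approx -8.2044 \cdot 10^{5}$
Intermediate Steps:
$a{\left(c \right)} = 5 + 2 c^{2}$ ($a{\left(c \right)} = \left(c^{2} + c^{2}\right) + 5 = 2 c^{2} + 5 = 5 + 2 c^{2}$)
$\frac{3203547}{-4116268} - 954 \left(J{\left(a{\left(0 \right)},-3 \right)} + 863\right) = \frac{3203547}{-4116268} - 954 \left(-3 + 863\right) = 3203547 \left(- \frac{1}{4116268}\right) - 954 \cdot 860 = - \frac{3203547}{4116268} - 820440 = - \frac{3377154121467}{4116268}$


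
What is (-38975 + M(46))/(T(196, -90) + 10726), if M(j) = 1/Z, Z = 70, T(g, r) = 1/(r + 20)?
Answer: -2728249/750819 ≈ -3.6337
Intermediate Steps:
T(g, r) = 1/(20 + r)
M(j) = 1/70
(-38975 + M(46))/(T(196, -90) + 10726) = (-38975 + 1/70)/(1/(20 - 90) + 10726) = -2728249/(70*(1/(-70) + 10726)) = -2728249/(70*(-1/70 + 10726)) = -2728249/(70*750819/70) = -2728249/70*70/750819 = -2728249/750819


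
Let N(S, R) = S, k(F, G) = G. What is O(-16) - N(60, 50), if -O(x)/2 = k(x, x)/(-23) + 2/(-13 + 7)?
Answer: -4190/69 ≈ -60.725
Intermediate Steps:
O(x) = ⅔ + 2*x/23 (O(x) = -2*(x/(-23) + 2/(-13 + 7)) = -2*(x*(-1/23) + 2/(-6)) = -2*(-x/23 + 2*(-⅙)) = -2*(-x/23 - ⅓) = -2*(-⅓ - x/23) = ⅔ + 2*x/23)
O(-16) - N(60, 50) = (⅔ + (2/23)*(-16)) - 1*60 = (⅔ - 32/23) - 60 = -50/69 - 60 = -4190/69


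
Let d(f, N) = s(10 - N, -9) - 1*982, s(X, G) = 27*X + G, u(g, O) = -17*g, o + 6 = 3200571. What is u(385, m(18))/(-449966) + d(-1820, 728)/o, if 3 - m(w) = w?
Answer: 1070794613/130922311890 ≈ 0.0081789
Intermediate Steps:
o = 3200565 (o = -6 + 3200571 = 3200565)
m(w) = 3 - w
s(X, G) = G + 27*X
d(f, N) = -721 - 27*N (d(f, N) = (-9 + 27*(10 - N)) - 1*982 = (-9 + (270 - 27*N)) - 982 = (261 - 27*N) - 982 = -721 - 27*N)
u(385, m(18))/(-449966) + d(-1820, 728)/o = -17*385/(-449966) + (-721 - 27*728)/3200565 = -6545*(-1/449966) + (-721 - 19656)*(1/3200565) = 595/40906 - 20377*1/3200565 = 595/40906 - 20377/3200565 = 1070794613/130922311890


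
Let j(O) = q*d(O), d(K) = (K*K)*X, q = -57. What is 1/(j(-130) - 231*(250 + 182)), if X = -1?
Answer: 1/863508 ≈ 1.1581e-6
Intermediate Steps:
d(K) = -K² (d(K) = (K*K)*(-1) = K²*(-1) = -K²)
j(O) = 57*O² (j(O) = -(-57)*O² = 57*O²)
1/(j(-130) - 231*(250 + 182)) = 1/(57*(-130)² - 231*(250 + 182)) = 1/(57*16900 - 231*432) = 1/(963300 - 99792) = 1/863508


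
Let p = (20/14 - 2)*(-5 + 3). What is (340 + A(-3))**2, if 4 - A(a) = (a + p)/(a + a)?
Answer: 208369225/1764 ≈ 1.1812e+5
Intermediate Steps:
p = 8/7 (p = (20*(1/14) - 2)*(-2) = (10/7 - 2)*(-2) = -4/7*(-2) = 8/7 ≈ 1.1429)
A(a) = 4 - (8/7 + a)/(2*a) (A(a) = 4 - (a + 8/7)/(a + a) = 4 - (8/7 + a)/(2*a))
(340 + A(-3))**2 = (340 + (1/14)*(-8 + 49*(-3))/(-3))**2 = (340 + (1/14)*(-1/3)*(-8 - 147))**2 = (340 + (1/14)*(-1/3)*(-155))**2 = (340 + 155/42)**2 = (14435/42)**2 = 208369225/1764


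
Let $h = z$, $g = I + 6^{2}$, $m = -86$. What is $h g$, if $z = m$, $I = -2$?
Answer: $-2924$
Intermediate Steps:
$z = -86$
$g = 34$ ($g = -2 + 6^{2} = -2 + 36 = 34$)
$h = -86$
$h g = \left(-86\right) 34 = -2924$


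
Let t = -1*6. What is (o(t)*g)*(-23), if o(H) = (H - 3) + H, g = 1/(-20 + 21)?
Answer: 345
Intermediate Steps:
t = -6
g = 1 (g = 1/1 = 1)
o(H) = -3 + 2*H (o(H) = (-3 + H) + H = -3 + 2*H)
(o(t)*g)*(-23) = ((-3 + 2*(-6))*1)*(-23) = ((-3 - 12)*1)*(-23) = -15*1*(-23) = -15*(-23) = 345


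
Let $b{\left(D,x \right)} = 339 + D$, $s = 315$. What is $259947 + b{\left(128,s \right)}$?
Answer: $260414$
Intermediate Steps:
$259947 + b{\left(128,s \right)} = 259947 + \left(339 + 128\right) = 259947 + 467 = 260414$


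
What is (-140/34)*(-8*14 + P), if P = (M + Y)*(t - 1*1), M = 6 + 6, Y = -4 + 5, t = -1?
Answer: 9660/17 ≈ 568.24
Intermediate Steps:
Y = 1
M = 12
P = -26 (P = (12 + 1)*(-1 - 1*1) = 13*(-1 - 1) = 13*(-2) = -26)
(-140/34)*(-8*14 + P) = (-140/34)*(-8*14 - 26) = (-140*1/34)*(-112 - 26) = -70/17*(-138) = 9660/17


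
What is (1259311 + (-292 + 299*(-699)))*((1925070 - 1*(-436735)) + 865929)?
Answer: 3389178799212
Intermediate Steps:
(1259311 + (-292 + 299*(-699)))*((1925070 - 1*(-436735)) + 865929) = (1259311 + (-292 - 209001))*((1925070 + 436735) + 865929) = (1259311 - 209293)*(2361805 + 865929) = 1050018*3227734 = 3389178799212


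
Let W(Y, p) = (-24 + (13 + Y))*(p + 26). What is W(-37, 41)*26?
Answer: -83616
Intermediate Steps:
W(Y, p) = (-11 + Y)*(26 + p)
W(-37, 41)*26 = (-286 - 11*41 + 26*(-37) - 37*41)*26 = (-286 - 451 - 962 - 1517)*26 = -3216*26 = -83616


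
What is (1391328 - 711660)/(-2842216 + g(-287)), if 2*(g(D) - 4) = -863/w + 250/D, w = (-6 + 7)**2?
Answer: -35466312/148334329 ≈ -0.23910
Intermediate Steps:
w = 1 (w = 1**2 = 1)
g(D) = -855/2 + 125/D (g(D) = 4 + (-863/1 + 250/D)/2 = 4 + (-863*1 + 250/D)/2 = 4 + (-863 + 250/D)/2 = 4 + (-863/2 + 125/D) = -855/2 + 125/D)
(1391328 - 711660)/(-2842216 + g(-287)) = (1391328 - 711660)/(-2842216 + (-855/2 + 125/(-287))) = 679668/(-2842216 + (-855/2 + 125*(-1/287))) = 679668/(-2842216 + (-855/2 - 125/287)) = 679668/(-2842216 - 245635/574) = 679668/(-1631677619/574) = 679668*(-574/1631677619) = -35466312/148334329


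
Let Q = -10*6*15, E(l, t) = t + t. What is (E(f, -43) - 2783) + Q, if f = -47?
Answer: -3769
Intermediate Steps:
E(l, t) = 2*t
Q = -900 (Q = -60*15 = -900)
(E(f, -43) - 2783) + Q = (2*(-43) - 2783) - 900 = (-86 - 2783) - 900 = -2869 - 900 = -3769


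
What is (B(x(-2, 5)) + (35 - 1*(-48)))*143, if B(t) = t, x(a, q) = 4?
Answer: 12441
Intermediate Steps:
(B(x(-2, 5)) + (35 - 1*(-48)))*143 = (4 + (35 - 1*(-48)))*143 = (4 + (35 + 48))*143 = (4 + 83)*143 = 87*143 = 12441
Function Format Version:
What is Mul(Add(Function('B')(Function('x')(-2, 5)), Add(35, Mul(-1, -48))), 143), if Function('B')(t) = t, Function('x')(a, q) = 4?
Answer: 12441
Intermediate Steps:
Mul(Add(Function('B')(Function('x')(-2, 5)), Add(35, Mul(-1, -48))), 143) = Mul(Add(4, Add(35, Mul(-1, -48))), 143) = Mul(Add(4, Add(35, 48)), 143) = Mul(Add(4, 83), 143) = Mul(87, 143) = 12441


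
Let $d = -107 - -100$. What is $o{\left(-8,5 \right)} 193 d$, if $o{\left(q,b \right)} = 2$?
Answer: $-2702$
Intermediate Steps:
$d = -7$ ($d = -107 + 100 = -7$)
$o{\left(-8,5 \right)} 193 d = 2 \cdot 193 \left(-7\right) = 386 \left(-7\right) = -2702$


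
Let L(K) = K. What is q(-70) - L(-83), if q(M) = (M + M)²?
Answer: 19683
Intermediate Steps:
q(M) = 4*M² (q(M) = (2*M)² = 4*M²)
q(-70) - L(-83) = 4*(-70)² - 1*(-83) = 4*4900 + 83 = 19600 + 83 = 19683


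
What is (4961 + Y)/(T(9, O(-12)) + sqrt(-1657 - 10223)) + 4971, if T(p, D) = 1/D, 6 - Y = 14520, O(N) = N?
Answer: 3*(39869*I + 119304*sqrt(330))/(I + 72*sqrt(330)) ≈ 4971.1 + 87.646*I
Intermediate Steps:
Y = -14514 (Y = 6 - 1*14520 = 6 - 14520 = -14514)
(4961 + Y)/(T(9, O(-12)) + sqrt(-1657 - 10223)) + 4971 = (4961 - 14514)/(1/(-12) + sqrt(-1657 - 10223)) + 4971 = -9553/(-1/12 + sqrt(-11880)) + 4971 = -9553/(-1/12 + 6*I*sqrt(330)) + 4971 = 4971 - 9553/(-1/12 + 6*I*sqrt(330))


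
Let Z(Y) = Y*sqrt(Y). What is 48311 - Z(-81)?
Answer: 48311 + 729*I ≈ 48311.0 + 729.0*I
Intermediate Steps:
Z(Y) = Y**(3/2)
48311 - Z(-81) = 48311 - (-81)**(3/2) = 48311 - (-729)*I = 48311 + 729*I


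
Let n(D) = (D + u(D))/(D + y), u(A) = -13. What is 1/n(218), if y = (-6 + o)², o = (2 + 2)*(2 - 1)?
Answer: 222/205 ≈ 1.0829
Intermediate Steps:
o = 4 (o = 4*1 = 4)
y = 4 (y = (-6 + 4)² = (-2)² = 4)
n(D) = (-13 + D)/(4 + D) (n(D) = (D - 13)/(D + 4) = (-13 + D)/(4 + D))
1/n(218) = 1/((-13 + 218)/(4 + 218)) = 1/(205/222) = 222/205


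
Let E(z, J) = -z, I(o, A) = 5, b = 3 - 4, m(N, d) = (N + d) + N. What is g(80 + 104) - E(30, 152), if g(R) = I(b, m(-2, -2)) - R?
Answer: -149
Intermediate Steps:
m(N, d) = d + 2*N
b = -1
g(R) = 5 - R
g(80 + 104) - E(30, 152) = (5 - (80 + 104)) - (-1)*30 = (5 - 1*184) - 1*(-30) = (5 - 184) + 30 = -179 + 30 = -149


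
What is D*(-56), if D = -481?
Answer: 26936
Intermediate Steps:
D*(-56) = -481*(-56) = 26936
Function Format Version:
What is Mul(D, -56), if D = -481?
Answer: 26936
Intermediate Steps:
Mul(D, -56) = Mul(-481, -56) = 26936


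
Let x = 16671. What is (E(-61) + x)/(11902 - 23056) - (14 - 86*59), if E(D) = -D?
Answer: 28211254/5577 ≈ 5058.5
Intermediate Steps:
(E(-61) + x)/(11902 - 23056) - (14 - 86*59) = (-1*(-61) + 16671)/(11902 - 23056) - (14 - 86*59) = (61 + 16671)/(-11154) - (14 - 5074) = 16732*(-1/11154) - 1*(-5060) = -8366/5577 + 5060 = 28211254/5577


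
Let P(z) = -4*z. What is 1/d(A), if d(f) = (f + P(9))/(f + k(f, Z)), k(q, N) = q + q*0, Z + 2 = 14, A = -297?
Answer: 66/37 ≈ 1.7838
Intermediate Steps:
Z = 12 (Z = -2 + 14 = 12)
k(q, N) = q (k(q, N) = q + 0 = q)
d(f) = (-36 + f)/(2*f) (d(f) = (f - 4*9)/(f + f) = (f - 36)/((2*f)) = (-36 + f)*(1/(2*f)) = (-36 + f)/(2*f))
1/d(A) = 1/((1/2)*(-36 - 297)/(-297)) = 1/((1/2)*(-1/297)*(-333)) = 1/(37/66) = 66/37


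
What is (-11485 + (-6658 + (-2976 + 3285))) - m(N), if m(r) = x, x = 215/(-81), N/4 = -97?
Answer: -1444339/81 ≈ -17831.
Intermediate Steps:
N = -388 (N = 4*(-97) = -388)
x = -215/81 (x = 215*(-1/81) = -215/81 ≈ -2.6543)
m(r) = -215/81
(-11485 + (-6658 + (-2976 + 3285))) - m(N) = (-11485 + (-6658 + (-2976 + 3285))) - 1*(-215/81) = (-11485 + (-6658 + 309)) + 215/81 = (-11485 - 6349) + 215/81 = -17834 + 215/81 = -1444339/81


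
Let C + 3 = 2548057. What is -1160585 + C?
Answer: 1387469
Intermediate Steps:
C = 2548054 (C = -3 + 2548057 = 2548054)
-1160585 + C = -1160585 + 2548054 = 1387469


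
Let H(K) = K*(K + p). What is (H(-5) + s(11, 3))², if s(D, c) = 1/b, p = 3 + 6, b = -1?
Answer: 441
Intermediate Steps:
p = 9
s(D, c) = -1 (s(D, c) = 1/(-1) = -1)
H(K) = K*(9 + K) (H(K) = K*(K + 9) = K*(9 + K))
(H(-5) + s(11, 3))² = (-5*(9 - 5) - 1)² = (-5*4 - 1)² = (-20 - 1)² = (-21)² = 441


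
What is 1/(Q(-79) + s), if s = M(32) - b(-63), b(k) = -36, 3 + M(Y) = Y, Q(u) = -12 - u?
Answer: 1/132 ≈ 0.0075758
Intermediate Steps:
M(Y) = -3 + Y
s = 65 (s = (-3 + 32) - 1*(-36) = 29 + 36 = 65)
1/(Q(-79) + s) = 1/((-12 - 1*(-79)) + 65) = 1/((-12 + 79) + 65) = 1/(67 + 65) = 1/132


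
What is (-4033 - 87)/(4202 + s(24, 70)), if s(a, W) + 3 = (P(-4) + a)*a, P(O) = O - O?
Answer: -824/955 ≈ -0.86283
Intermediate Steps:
P(O) = 0
s(a, W) = -3 + a**2 (s(a, W) = -3 + (0 + a)*a = -3 + a*a = -3 + a**2)
(-4033 - 87)/(4202 + s(24, 70)) = (-4033 - 87)/(4202 + (-3 + 24**2)) = -4120/(4202 + (-3 + 576)) = -4120/(4202 + 573) = -4120/4775 = -4120*1/4775 = -824/955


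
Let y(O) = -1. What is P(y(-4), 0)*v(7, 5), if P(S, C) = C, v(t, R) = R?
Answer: 0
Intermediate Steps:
P(y(-4), 0)*v(7, 5) = 0*5 = 0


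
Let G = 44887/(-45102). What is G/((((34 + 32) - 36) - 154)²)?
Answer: -44887/693488352 ≈ -6.4726e-5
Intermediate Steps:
G = -44887/45102 (G = 44887*(-1/45102) = -44887/45102 ≈ -0.99523)
G/((((34 + 32) - 36) - 154)²) = -44887/(45102*(((34 + 32) - 36) - 154)²) = -44887/(45102*((66 - 36) - 154)²) = -44887/(45102*(30 - 154)²) = -44887/(45102*((-124)²)) = -44887/45102/15376 = -44887/45102*1/15376 = -44887/693488352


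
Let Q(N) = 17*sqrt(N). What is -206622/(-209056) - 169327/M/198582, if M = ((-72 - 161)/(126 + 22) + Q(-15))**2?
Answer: (-973659440536535563*I + 12026880711912456*sqrt(15))/(10378689648*(-94899551*I + 1172456*sqrt(15))) ≈ 0.98855 - 9.3957e-6*I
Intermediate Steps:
M = (-233/148 + 17*I*sqrt(15))**2 (M = ((-72 - 161)/(126 + 22) + 17*sqrt(-15))**2 = (-233/148 + 17*(I*sqrt(15)))**2 = (-233*1/148 + 17*I*sqrt(15))**2 = (-233/148 + 17*I*sqrt(15))**2 ≈ -4332.5 - 207.31*I)
-206622/(-209056) - 169327/M/198582 = -206622/(-209056) - 169327*21904/(233 - 2516*I*sqrt(15))**2/198582 = -206622*(-1/209056) - 3708938608/(233 - 2516*I*sqrt(15))**2*(1/198582) = 103311/104528 - 3708938608/(233 - 2516*I*sqrt(15))**2*(1/198582) = 103311/104528 - 1854469304/(99291*(233 - 2516*I*sqrt(15))**2)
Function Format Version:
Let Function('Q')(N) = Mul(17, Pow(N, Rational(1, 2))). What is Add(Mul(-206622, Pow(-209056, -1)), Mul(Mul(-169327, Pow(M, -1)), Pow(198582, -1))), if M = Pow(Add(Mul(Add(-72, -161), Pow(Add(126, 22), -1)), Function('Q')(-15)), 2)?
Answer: Mul(Rational(1, 10378689648), Pow(Add(Mul(-94899551, I), Mul(1172456, Pow(15, Rational(1, 2)))), -1), Add(Mul(-973659440536535563, I), Mul(12026880711912456, Pow(15, Rational(1, 2))))) ≈ Add(0.98855, Mul(-9.3957e-6, I))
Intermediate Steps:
M = Pow(Add(Rational(-233, 148), Mul(17, I, Pow(15, Rational(1, 2)))), 2) (M = Pow(Add(Mul(Add(-72, -161), Pow(Add(126, 22), -1)), Mul(17, Pow(-15, Rational(1, 2)))), 2) = Pow(Add(Mul(-233, Pow(148, -1)), Mul(17, Mul(I, Pow(15, Rational(1, 2))))), 2) = Pow(Add(Mul(-233, Rational(1, 148)), Mul(17, I, Pow(15, Rational(1, 2)))), 2) = Pow(Add(Rational(-233, 148), Mul(17, I, Pow(15, Rational(1, 2)))), 2) ≈ Add(-4332.5, Mul(-207.31, I)))
Add(Mul(-206622, Pow(-209056, -1)), Mul(Mul(-169327, Pow(M, -1)), Pow(198582, -1))) = Add(Mul(-206622, Pow(-209056, -1)), Mul(Mul(-169327, Pow(Mul(Rational(1, 21904), Pow(Add(233, Mul(-2516, I, Pow(15, Rational(1, 2)))), 2)), -1)), Pow(198582, -1))) = Add(Mul(-206622, Rational(-1, 209056)), Mul(Mul(-169327, Mul(21904, Pow(Add(233, Mul(-2516, I, Pow(15, Rational(1, 2)))), -2))), Rational(1, 198582))) = Add(Rational(103311, 104528), Mul(Mul(-3708938608, Pow(Add(233, Mul(-2516, I, Pow(15, Rational(1, 2)))), -2)), Rational(1, 198582))) = Add(Rational(103311, 104528), Mul(Rational(-1854469304, 99291), Pow(Add(233, Mul(-2516, I, Pow(15, Rational(1, 2)))), -2)))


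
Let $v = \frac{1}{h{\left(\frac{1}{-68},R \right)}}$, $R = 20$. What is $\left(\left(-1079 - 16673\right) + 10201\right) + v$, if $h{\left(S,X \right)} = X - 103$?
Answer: $- \frac{626734}{83} \approx -7551.0$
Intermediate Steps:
$h{\left(S,X \right)} = -103 + X$
$v = - \frac{1}{83}$ ($v = \frac{1}{-103 + 20} = \frac{1}{-83} = - \frac{1}{83} \approx -0.012048$)
$\left(\left(-1079 - 16673\right) + 10201\right) + v = \left(\left(-1079 - 16673\right) + 10201\right) - \frac{1}{83} = \left(-17752 + 10201\right) - \frac{1}{83} = -7551 - \frac{1}{83} = - \frac{626734}{83}$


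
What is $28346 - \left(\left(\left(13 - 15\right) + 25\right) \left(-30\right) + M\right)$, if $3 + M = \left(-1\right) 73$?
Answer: $29112$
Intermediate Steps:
$M = -76$ ($M = -3 - 73 = -76$)
$28346 - \left(\left(\left(13 - 15\right) + 25\right) \left(-30\right) + M\right) = 28346 - \left(\left(\left(13 - 15\right) + 25\right) \left(-30\right) - 76\right) = 28346 - \left(\left(-2 + 25\right) \left(-30\right) - 76\right) = 28346 - \left(23 \left(-30\right) - 76\right) = 28346 - \left(-690 - 76\right) = 28346 - -766 = 28346 + 766 = 29112$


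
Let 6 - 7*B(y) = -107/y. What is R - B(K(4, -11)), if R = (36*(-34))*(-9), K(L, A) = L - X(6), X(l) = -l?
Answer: 770953/70 ≈ 11014.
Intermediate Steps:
K(L, A) = 6 + L (K(L, A) = L - (-1)*6 = L - 1*(-6) = L + 6 = 6 + L)
B(y) = 6/7 + 107/(7*y) (B(y) = 6/7 - (-107)/(7*y) = 6/7 + 107/(7*y))
R = 11016 (R = -1224*(-9) = 11016)
R - B(K(4, -11)) = 11016 - (107 + 6*(6 + 4))/(7*(6 + 4)) = 11016 - (107 + 6*10)/(7*10) = 11016 - (107 + 60)/(7*10) = 11016 - 167/(7*10) = 11016 - 1*167/70 = 11016 - 167/70 = 770953/70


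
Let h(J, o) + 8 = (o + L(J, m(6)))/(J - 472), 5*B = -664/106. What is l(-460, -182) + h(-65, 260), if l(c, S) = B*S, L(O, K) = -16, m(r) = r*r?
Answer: 31244588/142305 ≈ 219.56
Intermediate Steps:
m(r) = r**2
B = -332/265 (B = (-664/106)/5 = (-664*1/106)/5 = (1/5)*(-332/53) = -332/265 ≈ -1.2528)
h(J, o) = -8 + (-16 + o)/(-472 + J) (h(J, o) = -8 + (o - 16)/(J - 472) = -8 + (-16 + o)/(-472 + J))
l(c, S) = -332*S/265
l(-460, -182) + h(-65, 260) = -332/265*(-182) + (3760 + 260 - 8*(-65))/(-472 - 65) = 60424/265 + (3760 + 260 + 520)/(-537) = 60424/265 - 1/537*4540 = 60424/265 - 4540/537 = 31244588/142305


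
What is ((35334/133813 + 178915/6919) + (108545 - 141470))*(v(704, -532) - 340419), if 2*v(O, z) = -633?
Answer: 943511973211127187/84168377 ≈ 1.1210e+10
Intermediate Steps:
v(O, z) = -633/2 (v(O, z) = (½)*(-633) = -633/2)
((35334/133813 + 178915/6919) + (108545 - 141470))*(v(704, -532) - 340419) = ((35334/133813 + 178915/6919) + (108545 - 141470))*(-633/2 - 340419) = ((35334*(1/133813) + 178915*(1/6919)) - 32925)*(-681471/2) = ((35334/133813 + 16265/629) - 32925)*(-681471/2) = (2198693531/84168377 - 32925)*(-681471/2) = -2769045119194/84168377*(-681471/2) = 943511973211127187/84168377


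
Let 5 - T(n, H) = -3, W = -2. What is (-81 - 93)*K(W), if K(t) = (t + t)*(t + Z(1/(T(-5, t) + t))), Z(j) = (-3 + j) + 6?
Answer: 812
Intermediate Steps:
T(n, H) = 8 (T(n, H) = 5 - 1*(-3) = 5 + 3 = 8)
Z(j) = 3 + j
K(t) = 2*t*(3 + t + 1/(8 + t)) (K(t) = (t + t)*(t + (3 + 1/(8 + t))) = (2*t)*(3 + t + 1/(8 + t)) = 2*t*(3 + t + 1/(8 + t)))
(-81 - 93)*K(W) = (-81 - 93)*(2*(-2)*(25 + (-2)**2 + 11*(-2))/(8 - 2)) = -348*(-2)*(25 + 4 - 22)/6 = -348*(-2)*7/6 = -174*(-14/3) = 812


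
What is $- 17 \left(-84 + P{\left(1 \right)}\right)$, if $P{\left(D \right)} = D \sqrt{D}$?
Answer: $1411$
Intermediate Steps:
$P{\left(D \right)} = D^{\frac{3}{2}}$
$- 17 \left(-84 + P{\left(1 \right)}\right) = - 17 \left(-84 + 1^{\frac{3}{2}}\right) = - 17 \left(-84 + 1\right) = \left(-17\right) \left(-83\right) = 1411$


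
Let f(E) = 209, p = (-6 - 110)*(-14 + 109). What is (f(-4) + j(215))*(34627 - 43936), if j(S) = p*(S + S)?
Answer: 44109681819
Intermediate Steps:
p = -11020 (p = -116*95 = -11020)
j(S) = -22040*S (j(S) = -11020*(S + S) = -22040*S)
(f(-4) + j(215))*(34627 - 43936) = (209 - 22040*215)*(34627 - 43936) = (209 - 4738600)*(-9309) = -4738391*(-9309) = 44109681819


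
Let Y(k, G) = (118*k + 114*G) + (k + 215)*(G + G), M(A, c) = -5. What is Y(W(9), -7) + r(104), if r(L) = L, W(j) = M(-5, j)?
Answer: -4224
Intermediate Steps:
W(j) = -5
Y(k, G) = 114*G + 118*k + 2*G*(215 + k) (Y(k, G) = (114*G + 118*k) + (215 + k)*(2*G) = (114*G + 118*k) + 2*G*(215 + k) = 114*G + 118*k + 2*G*(215 + k))
Y(W(9), -7) + r(104) = (118*(-5) + 544*(-7) + 2*(-7)*(-5)) + 104 = (-590 - 3808 + 70) + 104 = -4328 + 104 = -4224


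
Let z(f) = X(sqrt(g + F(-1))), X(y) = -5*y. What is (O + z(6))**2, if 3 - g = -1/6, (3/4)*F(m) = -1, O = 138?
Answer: 114539/6 - 230*sqrt(66) ≈ 17221.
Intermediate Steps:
F(m) = -4/3 (F(m) = (4/3)*(-1) = -4/3)
g = 19/6 (g = 3 - (-1)/6 = 3 - 1*(-1/6) = 3 + 1/6 = 19/6 ≈ 3.1667)
z(f) = -5*sqrt(66)/6 (z(f) = -5*sqrt(19/6 - 4/3) = -5*sqrt(66)/6)
(O + z(6))**2 = (138 - 5*sqrt(66)/6)**2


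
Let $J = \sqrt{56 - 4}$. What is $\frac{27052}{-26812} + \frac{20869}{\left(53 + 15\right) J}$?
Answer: $- \frac{6763}{6703} + \frac{20869 \sqrt{13}}{1768} \approx 41.55$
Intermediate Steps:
$J = 2 \sqrt{13}$ ($J = \sqrt{52} = 2 \sqrt{13} \approx 7.2111$)
$\frac{27052}{-26812} + \frac{20869}{\left(53 + 15\right) J} = \frac{27052}{-26812} + \frac{20869}{\left(53 + 15\right) 2 \sqrt{13}} = 27052 \left(- \frac{1}{26812}\right) + \frac{20869}{68 \cdot 2 \sqrt{13}} = - \frac{6763}{6703} + \frac{20869}{136 \sqrt{13}} = - \frac{6763}{6703} + 20869 \frac{\sqrt{13}}{1768} = - \frac{6763}{6703} + \frac{20869 \sqrt{13}}{1768}$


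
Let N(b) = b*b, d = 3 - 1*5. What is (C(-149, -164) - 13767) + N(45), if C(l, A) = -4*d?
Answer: -11734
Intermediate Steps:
d = -2 (d = 3 - 5 = -2)
N(b) = b**2
C(l, A) = 8 (C(l, A) = -4*(-2) = 8)
(C(-149, -164) - 13767) + N(45) = (8 - 13767) + 45**2 = -13759 + 2025 = -11734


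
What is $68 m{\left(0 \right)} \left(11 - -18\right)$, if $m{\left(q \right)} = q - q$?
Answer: $0$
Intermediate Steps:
$m{\left(q \right)} = 0$
$68 m{\left(0 \right)} \left(11 - -18\right) = 68 \cdot 0 \left(11 - -18\right) = 0 \left(11 + 18\right) = 0 \cdot 29 = 0$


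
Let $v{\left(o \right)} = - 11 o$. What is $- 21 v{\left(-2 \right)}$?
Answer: $-462$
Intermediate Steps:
$- 21 v{\left(-2 \right)} = - 21 \left(\left(-11\right) \left(-2\right)\right) = \left(-21\right) 22 = -462$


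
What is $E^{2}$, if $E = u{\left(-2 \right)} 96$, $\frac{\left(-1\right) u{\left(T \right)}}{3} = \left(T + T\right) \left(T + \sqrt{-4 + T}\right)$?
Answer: $1327104 \left(2 - i \sqrt{6}\right)^{2} \approx -2.6542 \cdot 10^{6} - 1.3003 \cdot 10^{7} i$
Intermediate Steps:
$u{\left(T \right)} = - 6 T \left(T + \sqrt{-4 + T}\right)$ ($u{\left(T \right)} = - 3 \left(T + T\right) \left(T + \sqrt{-4 + T}\right) = - 3 \cdot 2 T \left(T + \sqrt{-4 + T}\right) = - 6 T \left(T + \sqrt{-4 + T}\right)$)
$E = -2304 + 1152 i \sqrt{6}$ ($E = \left(-6\right) \left(-2\right) \left(-2 + \sqrt{-4 - 2}\right) 96 = \left(-6\right) \left(-2\right) \left(-2 + \sqrt{-6}\right) 96 = \left(-6\right) \left(-2\right) \left(-2 + i \sqrt{6}\right) 96 = \left(-24 + 12 i \sqrt{6}\right) 96 = -2304 + 1152 i \sqrt{6} \approx -2304.0 + 2821.8 i$)
$E^{2} = \left(-2304 + 1152 i \sqrt{6}\right)^{2}$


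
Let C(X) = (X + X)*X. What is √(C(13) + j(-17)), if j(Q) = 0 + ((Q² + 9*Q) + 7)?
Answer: √481 ≈ 21.932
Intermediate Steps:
j(Q) = 7 + Q² + 9*Q (j(Q) = 0 + (7 + Q² + 9*Q) = 7 + Q² + 9*Q)
C(X) = 2*X² (C(X) = (2*X)*X = 2*X²)
√(C(13) + j(-17)) = √(2*13² + (7 + (-17)² + 9*(-17))) = √(2*169 + (7 + 289 - 153)) = √(338 + 143) = √481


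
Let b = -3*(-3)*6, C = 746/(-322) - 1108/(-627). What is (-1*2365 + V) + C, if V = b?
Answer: -233344000/100947 ≈ -2311.6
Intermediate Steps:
C = -55483/100947 (C = 746*(-1/322) - 1108*(-1/627) = -373/161 + 1108/627 = -55483/100947 ≈ -0.54963)
b = 54 (b = 9*6 = 54)
V = 54
(-1*2365 + V) + C = (-1*2365 + 54) - 55483/100947 = (-2365 + 54) - 55483/100947 = -2311 - 55483/100947 = -233344000/100947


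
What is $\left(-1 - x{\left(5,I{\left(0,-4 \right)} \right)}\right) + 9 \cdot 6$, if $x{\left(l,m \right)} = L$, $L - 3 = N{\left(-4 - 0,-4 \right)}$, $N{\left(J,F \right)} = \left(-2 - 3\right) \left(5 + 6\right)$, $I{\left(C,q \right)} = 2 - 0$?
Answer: $105$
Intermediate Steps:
$I{\left(C,q \right)} = 2$ ($I{\left(C,q \right)} = 2 + 0 = 2$)
$N{\left(J,F \right)} = -55$ ($N{\left(J,F \right)} = \left(-5\right) 11 = -55$)
$L = -52$ ($L = 3 - 55 = -52$)
$x{\left(l,m \right)} = -52$
$\left(-1 - x{\left(5,I{\left(0,-4 \right)} \right)}\right) + 9 \cdot 6 = \left(-1 - -52\right) + 9 \cdot 6 = \left(-1 + 52\right) + 54 = 51 + 54 = 105$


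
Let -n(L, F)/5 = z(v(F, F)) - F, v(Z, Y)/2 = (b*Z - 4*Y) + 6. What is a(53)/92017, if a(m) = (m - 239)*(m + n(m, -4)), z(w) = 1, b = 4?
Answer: -5208/92017 ≈ -0.056598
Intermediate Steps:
v(Z, Y) = 12 - 8*Y + 8*Z (v(Z, Y) = 2*((4*Z - 4*Y) + 6) = 2*((-4*Y + 4*Z) + 6) = 2*(6 - 4*Y + 4*Z) = 12 - 8*Y + 8*Z)
n(L, F) = -5 + 5*F (n(L, F) = -5*(1 - F) = -5 + 5*F)
a(m) = (-239 + m)*(-25 + m) (a(m) = (m - 239)*(m + (-5 + 5*(-4))) = (-239 + m)*(m + (-5 - 20)) = (-239 + m)*(m - 25) = (-239 + m)*(-25 + m))
a(53)/92017 = (5975 + 53² - 264*53)/92017 = (5975 + 2809 - 13992)*(1/92017) = -5208*1/92017 = -5208/92017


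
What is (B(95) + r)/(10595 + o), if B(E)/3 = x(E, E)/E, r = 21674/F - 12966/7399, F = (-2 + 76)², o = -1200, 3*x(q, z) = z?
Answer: 64940517/190328250490 ≈ 0.00034120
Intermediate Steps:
x(q, z) = z/3
F = 5476 (F = 74² = 5476)
r = 44682055/20258462 (r = 21674/5476 - 12966/7399 = 21674*(1/5476) - 12966*1/7399 = 10837/2738 - 12966/7399 = 44682055/20258462 ≈ 2.2056)
B(E) = 1 (B(E) = 3*((E/3)/E) = 3*(⅓) = 1)
(B(95) + r)/(10595 + o) = (1 + 44682055/20258462)/(10595 - 1200) = (64940517/20258462)/9395 = (64940517/20258462)*(1/9395) = 64940517/190328250490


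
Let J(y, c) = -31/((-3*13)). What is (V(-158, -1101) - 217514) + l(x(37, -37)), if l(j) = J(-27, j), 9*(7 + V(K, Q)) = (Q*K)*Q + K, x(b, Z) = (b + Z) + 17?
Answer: -2515312772/117 ≈ -2.1498e+7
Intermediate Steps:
x(b, Z) = 17 + Z + b (x(b, Z) = (Z + b) + 17 = 17 + Z + b)
J(y, c) = 31/39 (J(y, c) = -31/(-39) = -31*(-1/39) = 31/39)
V(K, Q) = -7 + K/9 + K*Q**2/9 (V(K, Q) = -7 + ((Q*K)*Q + K)/9 = -7 + ((K*Q)*Q + K)/9 = -7 + (K*Q**2 + K)/9 = -7 + (K + K*Q**2)/9 = -7 + (K/9 + K*Q**2/9) = -7 + K/9 + K*Q**2/9)
l(j) = 31/39
(V(-158, -1101) - 217514) + l(x(37, -37)) = ((-7 + (1/9)*(-158) + (1/9)*(-158)*(-1101)**2) - 217514) + 31/39 = ((-7 - 158/9 + (1/9)*(-158)*1212201) - 217514) + 31/39 = ((-7 - 158/9 - 21280862) - 217514) + 31/39 = (-191527979/9 - 217514) + 31/39 = -193485605/9 + 31/39 = -2515312772/117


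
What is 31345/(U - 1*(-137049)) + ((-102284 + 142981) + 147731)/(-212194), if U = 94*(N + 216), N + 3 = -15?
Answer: -667049117/971480301 ≈ -0.68663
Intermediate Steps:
N = -18 (N = -3 - 15 = -18)
U = 18612 (U = 94*(-18 + 216) = 94*198 = 18612)
31345/(U - 1*(-137049)) + ((-102284 + 142981) + 147731)/(-212194) = 31345/(18612 - 1*(-137049)) + ((-102284 + 142981) + 147731)/(-212194) = 31345/(18612 + 137049) + (40697 + 147731)*(-1/212194) = 31345/155661 + 188428*(-1/212194) = 31345*(1/155661) - 5542/6241 = 31345/155661 - 5542/6241 = -667049117/971480301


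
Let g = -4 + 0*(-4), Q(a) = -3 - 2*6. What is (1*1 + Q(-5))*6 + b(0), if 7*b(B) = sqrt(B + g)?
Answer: -84 + 2*I/7 ≈ -84.0 + 0.28571*I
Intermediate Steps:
Q(a) = -15 (Q(a) = -3 - 12 = -15)
g = -4 (g = -4 + 0 = -4)
b(B) = sqrt(-4 + B)/7 (b(B) = sqrt(B - 4)/7 = sqrt(-4 + B)/7)
(1*1 + Q(-5))*6 + b(0) = (1*1 - 15)*6 + sqrt(-4 + 0)/7 = (1 - 15)*6 + sqrt(-4)/7 = -14*6 + (2*I)/7 = -84 + 2*I/7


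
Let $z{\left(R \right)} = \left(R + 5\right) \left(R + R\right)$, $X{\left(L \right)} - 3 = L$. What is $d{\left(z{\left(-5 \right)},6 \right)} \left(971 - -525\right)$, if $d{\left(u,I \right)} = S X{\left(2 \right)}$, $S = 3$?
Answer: $22440$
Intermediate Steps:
$X{\left(L \right)} = 3 + L$
$z{\left(R \right)} = 2 R \left(5 + R\right)$ ($z{\left(R \right)} = \left(5 + R\right) 2 R = 2 R \left(5 + R\right)$)
$d{\left(u,I \right)} = 15$ ($d{\left(u,I \right)} = 3 \left(3 + 2\right) = 3 \cdot 5 = 15$)
$d{\left(z{\left(-5 \right)},6 \right)} \left(971 - -525\right) = 15 \left(971 - -525\right) = 15 \left(971 + 525\right) = 15 \cdot 1496 = 22440$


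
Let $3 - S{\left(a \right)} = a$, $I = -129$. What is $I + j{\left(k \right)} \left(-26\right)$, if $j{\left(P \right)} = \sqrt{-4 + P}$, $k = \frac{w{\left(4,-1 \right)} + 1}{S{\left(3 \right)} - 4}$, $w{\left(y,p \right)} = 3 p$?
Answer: $-129 - 13 i \sqrt{14} \approx -129.0 - 48.642 i$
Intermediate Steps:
$S{\left(a \right)} = 3 - a$
$k = \frac{1}{2}$ ($k = \frac{3 \left(-1\right) + 1}{\left(3 - 3\right) - 4} = \frac{-3 + 1}{\left(3 - 3\right) - 4} = - \frac{2}{0 - 4} = - \frac{2}{-4} = \left(-2\right) \left(- \frac{1}{4}\right) = \frac{1}{2} \approx 0.5$)
$I + j{\left(k \right)} \left(-26\right) = -129 + \sqrt{-4 + \frac{1}{2}} \left(-26\right) = -129 + \sqrt{- \frac{7}{2}} \left(-26\right) = -129 + \frac{i \sqrt{14}}{2} \left(-26\right) = -129 - 13 i \sqrt{14}$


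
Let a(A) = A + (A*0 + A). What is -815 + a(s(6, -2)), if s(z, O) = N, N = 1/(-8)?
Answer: -3261/4 ≈ -815.25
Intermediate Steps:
N = -⅛ ≈ -0.12500
s(z, O) = -⅛
a(A) = 2*A (a(A) = A + (0 + A) = A + A = 2*A)
-815 + a(s(6, -2)) = -815 + 2*(-⅛) = -815 - ¼ = -3261/4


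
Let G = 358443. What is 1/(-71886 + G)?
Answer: 1/286557 ≈ 3.4897e-6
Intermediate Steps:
1/(-71886 + G) = 1/(-71886 + 358443) = 1/286557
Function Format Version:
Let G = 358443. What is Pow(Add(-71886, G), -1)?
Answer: Rational(1, 286557) ≈ 3.4897e-6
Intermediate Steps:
Pow(Add(-71886, G), -1) = Pow(Add(-71886, 358443), -1) = Pow(286557, -1) = Rational(1, 286557)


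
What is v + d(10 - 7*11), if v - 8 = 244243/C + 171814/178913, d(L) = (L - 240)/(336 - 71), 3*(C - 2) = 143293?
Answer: 87746404138626/6794084306555 ≈ 12.915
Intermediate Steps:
C = 143299/3 (C = 2 + (⅓)*143293 = 2 + 143293/3 = 143299/3 ≈ 47766.)
d(L) = -48/53 + L/265 (d(L) = (-240 + L)/265 = (-240 + L)*(1/265) = -48/53 + L/265)
v = 360819949859/25638053987 (v = 8 + (244243/(143299/3) + 171814/178913) = 8 + (244243*(3/143299) + 171814*(1/178913)) = 8 + (732729/143299 + 171814/178913) = 8 + 155715517963/25638053987 = 360819949859/25638053987 ≈ 14.074)
v + d(10 - 7*11) = 360819949859/25638053987 + (-48/53 + (10 - 7*11)/265) = 360819949859/25638053987 + (-48/53 + (10 - 77)/265) = 360819949859/25638053987 + (-48/53 + (1/265)*(-67)) = 360819949859/25638053987 + (-48/53 - 67/265) = 360819949859/25638053987 - 307/265 = 87746404138626/6794084306555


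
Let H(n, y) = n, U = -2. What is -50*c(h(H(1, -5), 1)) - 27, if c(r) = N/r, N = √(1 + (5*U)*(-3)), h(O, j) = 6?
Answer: -27 - 25*√31/3 ≈ -73.398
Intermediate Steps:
N = √31 (N = √(1 + (5*(-2))*(-3)) = √(1 - 10*(-3)) = √(1 + 30) = √31 ≈ 5.5678)
c(r) = √31/r
-50*c(h(H(1, -5), 1)) - 27 = -50*√31/6 - 27 = -25*√31/3 - 27 = -27 - 25*√31/3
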